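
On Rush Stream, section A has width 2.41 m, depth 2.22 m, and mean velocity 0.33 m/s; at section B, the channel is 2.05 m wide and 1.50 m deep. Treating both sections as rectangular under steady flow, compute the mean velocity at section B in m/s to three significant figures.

0.574 m/s

Q = A₁V₁ = (2.41×2.22) × 0.33 = 1.766 m³/s
A₂ = 2.05 × 1.50 = 3.075 m²
V₂ = Q/A₂ = 1.766/3.075 = 0.5742 m/s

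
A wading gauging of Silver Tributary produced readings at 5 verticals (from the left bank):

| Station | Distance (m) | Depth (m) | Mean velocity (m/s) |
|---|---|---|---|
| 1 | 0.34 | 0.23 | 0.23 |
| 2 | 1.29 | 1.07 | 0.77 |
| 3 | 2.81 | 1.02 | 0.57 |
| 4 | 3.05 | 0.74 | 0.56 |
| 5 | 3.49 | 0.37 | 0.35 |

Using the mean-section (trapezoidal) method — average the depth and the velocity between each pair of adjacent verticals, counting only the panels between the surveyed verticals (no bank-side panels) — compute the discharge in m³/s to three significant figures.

1.60 m³/s

Panel 1-2: Δb = 0.95 m, d̄ = (0.23+1.07)/2 = 0.65, v̄ = (0.23+0.77)/2 = 0.5 → q = 0.95×0.65×0.5 = 0.3088 m³/s
Panel 2-3: Δb = 1.52 m, d̄ = (1.07+1.02)/2 = 1.045, v̄ = (0.77+0.57)/2 = 0.67 → q = 1.52×1.045×0.67 = 1.064 m³/s
Panel 3-4: Δb = 0.24 m, d̄ = (1.02+0.74)/2 = 0.88, v̄ = (0.57+0.56)/2 = 0.565 → q = 0.24×0.88×0.565 = 0.1193 m³/s
Panel 4-5: Δb = 0.44 m, d̄ = (0.74+0.37)/2 = 0.555, v̄ = (0.56+0.35)/2 = 0.455 → q = 0.44×0.555×0.455 = 0.1111 m³/s
Q = Σ q = 1.603 m³/s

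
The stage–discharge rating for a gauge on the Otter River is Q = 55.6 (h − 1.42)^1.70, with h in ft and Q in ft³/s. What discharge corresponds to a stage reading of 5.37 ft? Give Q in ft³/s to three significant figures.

574 ft³/s

Q = 55.6 × (5.37 − 1.42)^1.70 = 55.6 × 3.95^1.70 = 574.5 ft³/s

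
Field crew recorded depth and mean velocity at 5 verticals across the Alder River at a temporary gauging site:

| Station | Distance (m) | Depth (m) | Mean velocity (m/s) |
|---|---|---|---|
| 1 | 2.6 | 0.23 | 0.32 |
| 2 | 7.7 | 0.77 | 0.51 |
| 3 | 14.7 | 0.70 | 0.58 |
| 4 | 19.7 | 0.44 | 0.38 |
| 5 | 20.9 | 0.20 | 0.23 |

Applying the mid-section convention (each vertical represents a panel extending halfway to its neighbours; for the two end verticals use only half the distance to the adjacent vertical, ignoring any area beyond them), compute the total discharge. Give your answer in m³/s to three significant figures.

w_1 = (7.7 − 2.6)/2 = 2.55 m; q_1 = 0.32 × 0.23 × 2.55 = 0.1877 m³/s
w_2 = (14.7 − 2.6)/2 = 6.05 m; q_2 = 0.51 × 0.77 × 6.05 = 2.376 m³/s
w_3 = (19.7 − 7.7)/2 = 6 m; q_3 = 0.58 × 0.70 × 6 = 2.436 m³/s
w_4 = (20.9 − 14.7)/2 = 3.1 m; q_4 = 0.38 × 0.44 × 3.1 = 0.5183 m³/s
w_5 = (20.9 − 19.7)/2 = 0.6 m; q_5 = 0.23 × 0.20 × 0.6 = 0.02760 m³/s
Q = Σ qᵢ = 5.545 m³/s

5.55 m³/s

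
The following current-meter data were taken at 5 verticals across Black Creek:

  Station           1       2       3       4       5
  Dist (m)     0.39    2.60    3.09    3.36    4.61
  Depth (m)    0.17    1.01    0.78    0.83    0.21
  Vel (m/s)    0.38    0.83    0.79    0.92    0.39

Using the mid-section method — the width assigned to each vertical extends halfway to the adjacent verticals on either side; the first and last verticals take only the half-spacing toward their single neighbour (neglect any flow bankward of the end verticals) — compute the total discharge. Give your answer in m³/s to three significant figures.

2.07 m³/s

w_1 = (2.60 − 0.39)/2 = 1.105 m; q_1 = 0.38 × 0.17 × 1.105 = 0.07138 m³/s
w_2 = (3.09 − 0.39)/2 = 1.35 m; q_2 = 0.83 × 1.01 × 1.35 = 1.132 m³/s
w_3 = (3.36 − 2.60)/2 = 0.38 m; q_3 = 0.79 × 0.78 × 0.38 = 0.2342 m³/s
w_4 = (4.61 − 3.09)/2 = 0.76 m; q_4 = 0.92 × 0.83 × 0.76 = 0.5803 m³/s
w_5 = (4.61 − 3.36)/2 = 0.625 m; q_5 = 0.39 × 0.21 × 0.625 = 0.05119 m³/s
Q = Σ qᵢ = 2.069 m³/s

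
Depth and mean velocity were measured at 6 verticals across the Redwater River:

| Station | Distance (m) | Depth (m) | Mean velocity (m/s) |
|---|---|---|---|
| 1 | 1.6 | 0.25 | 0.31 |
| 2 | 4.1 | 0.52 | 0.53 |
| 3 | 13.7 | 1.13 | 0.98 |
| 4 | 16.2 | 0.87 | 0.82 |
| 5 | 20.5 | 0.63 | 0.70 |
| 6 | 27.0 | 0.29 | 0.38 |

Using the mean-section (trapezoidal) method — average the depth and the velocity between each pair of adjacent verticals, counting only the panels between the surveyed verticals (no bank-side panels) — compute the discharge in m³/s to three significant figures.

12.7 m³/s

Panel 1-2: Δb = 2.5 m, d̄ = (0.25+0.52)/2 = 0.385, v̄ = (0.31+0.53)/2 = 0.42 → q = 2.5×0.385×0.42 = 0.4043 m³/s
Panel 2-3: Δb = 9.6 m, d̄ = (0.52+1.13)/2 = 0.825, v̄ = (0.53+0.98)/2 = 0.755 → q = 9.6×0.825×0.755 = 5.980 m³/s
Panel 3-4: Δb = 2.5 m, d̄ = (1.13+0.87)/2 = 1, v̄ = (0.98+0.82)/2 = 0.9 → q = 2.5×1×0.9 = 2.250 m³/s
Panel 4-5: Δb = 4.3 m, d̄ = (0.87+0.63)/2 = 0.75, v̄ = (0.82+0.70)/2 = 0.76 → q = 4.3×0.75×0.76 = 2.451 m³/s
Panel 5-6: Δb = 6.5 m, d̄ = (0.63+0.29)/2 = 0.46, v̄ = (0.70+0.38)/2 = 0.54 → q = 6.5×0.46×0.54 = 1.615 m³/s
Q = Σ q = 12.70 m³/s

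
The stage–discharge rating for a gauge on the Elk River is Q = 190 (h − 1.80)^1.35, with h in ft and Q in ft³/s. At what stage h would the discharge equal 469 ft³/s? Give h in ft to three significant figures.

3.75 ft

h − h₀ = (Q/C)^(1/b) = (469/190)^(1/1.35) = 1.953 ft
h = 1.80 + 1.953 = 3.753 ft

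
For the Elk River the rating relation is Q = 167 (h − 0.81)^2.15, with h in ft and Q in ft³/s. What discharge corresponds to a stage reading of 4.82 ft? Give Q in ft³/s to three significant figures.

3310 ft³/s

Q = 167 × (4.82 − 0.81)^2.15 = 167 × 4.01^2.15 = 3307 ft³/s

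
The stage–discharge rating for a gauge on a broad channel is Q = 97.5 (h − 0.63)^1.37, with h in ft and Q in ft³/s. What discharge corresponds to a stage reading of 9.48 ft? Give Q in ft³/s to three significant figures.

Q = 97.5 × (9.48 − 0.63)^1.37 = 97.5 × 8.85^1.37 = 1933 ft³/s

1930 ft³/s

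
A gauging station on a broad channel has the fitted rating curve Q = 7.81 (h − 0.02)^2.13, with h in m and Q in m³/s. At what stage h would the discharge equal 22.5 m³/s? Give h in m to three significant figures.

1.66 m

h − h₀ = (Q/C)^(1/b) = (22.5/7.81)^(1/2.13) = 1.643 m
h = 0.02 + 1.643 = 1.663 m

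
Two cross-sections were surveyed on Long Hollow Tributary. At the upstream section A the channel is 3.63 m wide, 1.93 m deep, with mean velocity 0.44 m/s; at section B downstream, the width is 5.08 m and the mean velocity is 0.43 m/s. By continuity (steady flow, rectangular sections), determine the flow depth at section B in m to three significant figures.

Q = A₁V₁ = (3.63×1.93) × 0.44 = 3.083 m³/s
d₂ = Q/(b₂ V₂) = 3.083/(5.08×0.43) = 1.411 m

1.41 m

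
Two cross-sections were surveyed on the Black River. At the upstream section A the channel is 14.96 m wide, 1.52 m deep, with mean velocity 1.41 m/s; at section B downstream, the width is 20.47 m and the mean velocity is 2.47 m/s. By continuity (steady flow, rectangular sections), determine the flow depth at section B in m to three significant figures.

Q = A₁V₁ = (14.96×1.52) × 1.41 = 32.06 m³/s
d₂ = Q/(b₂ V₂) = 32.06/(20.47×2.47) = 0.6341 m

0.634 m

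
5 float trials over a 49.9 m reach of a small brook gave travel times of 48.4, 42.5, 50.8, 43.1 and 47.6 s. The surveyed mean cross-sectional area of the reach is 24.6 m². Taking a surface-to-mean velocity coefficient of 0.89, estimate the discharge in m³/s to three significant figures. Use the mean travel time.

t̄ = (48.4 + 42.5 + 50.8 + 43.1 + 47.6) / 5 = 46.48 s
v_surface = L / t̄ = 49.9 / 46.48 = 1.074 m/s
v_mean = 0.89 × 1.074 = 0.9555 m/s
Q = A × v_mean = 24.6 × 0.9555 = 23.50 m³/s

23.5 m³/s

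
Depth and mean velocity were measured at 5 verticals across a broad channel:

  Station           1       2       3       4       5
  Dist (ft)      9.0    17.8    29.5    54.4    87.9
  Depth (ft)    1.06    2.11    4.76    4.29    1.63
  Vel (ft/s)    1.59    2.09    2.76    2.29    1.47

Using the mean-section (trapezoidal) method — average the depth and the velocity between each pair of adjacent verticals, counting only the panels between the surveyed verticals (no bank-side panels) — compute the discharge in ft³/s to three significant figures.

594 ft³/s

Panel 1-2: Δb = 8.8 ft, d̄ = (1.06+2.11)/2 = 1.585, v̄ = (1.59+2.09)/2 = 1.84 → q = 8.8×1.585×1.84 = 25.66 ft³/s
Panel 2-3: Δb = 11.7 ft, d̄ = (2.11+4.76)/2 = 3.435, v̄ = (2.09+2.76)/2 = 2.425 → q = 11.7×3.435×2.425 = 97.46 ft³/s
Panel 3-4: Δb = 24.9 ft, d̄ = (4.76+4.29)/2 = 4.525, v̄ = (2.76+2.29)/2 = 2.525 → q = 24.9×4.525×2.525 = 284.5 ft³/s
Panel 4-5: Δb = 33.5 ft, d̄ = (4.29+1.63)/2 = 2.96, v̄ = (2.29+1.47)/2 = 1.88 → q = 33.5×2.96×1.88 = 186.4 ft³/s
Q = Σ q = 594.0 ft³/s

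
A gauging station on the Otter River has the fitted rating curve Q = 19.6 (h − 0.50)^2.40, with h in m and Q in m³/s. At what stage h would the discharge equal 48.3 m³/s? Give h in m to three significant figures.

1.96 m

h − h₀ = (Q/C)^(1/b) = (48.3/19.6)^(1/2.40) = 1.456 m
h = 0.50 + 1.456 = 1.956 m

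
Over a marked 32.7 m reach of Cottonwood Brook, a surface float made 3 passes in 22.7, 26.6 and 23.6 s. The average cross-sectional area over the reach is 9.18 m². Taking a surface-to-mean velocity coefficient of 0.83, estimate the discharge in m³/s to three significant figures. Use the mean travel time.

10.3 m³/s

t̄ = (22.7 + 26.6 + 23.6) / 3 = 24.3 s
v_surface = L / t̄ = 32.7 / 24.3 = 1.346 m/s
v_mean = 0.83 × 1.346 = 1.117 m/s
Q = A × v_mean = 9.18 × 1.117 = 10.25 m³/s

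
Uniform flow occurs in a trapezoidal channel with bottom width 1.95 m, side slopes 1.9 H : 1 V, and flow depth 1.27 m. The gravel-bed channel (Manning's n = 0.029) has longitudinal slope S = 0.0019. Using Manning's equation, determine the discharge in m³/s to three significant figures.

A = (b + z·y)·y = (1.95 + 1.9×1.27)×1.27 = 5.541 m²
P = b + 2y√(1+z²) = 1.95 + 2×1.27×√(1+1.9²) = 7.404 m
R = A/P = 5.541/7.404 = 0.7484 m
Q = (1/n)·A·R^(2/3)·S^(1/2) = (1/0.029) × 5.541 × 0.7484^(2/3) × 0.0019^(1/2) = 6.865 m³/s

6.87 m³/s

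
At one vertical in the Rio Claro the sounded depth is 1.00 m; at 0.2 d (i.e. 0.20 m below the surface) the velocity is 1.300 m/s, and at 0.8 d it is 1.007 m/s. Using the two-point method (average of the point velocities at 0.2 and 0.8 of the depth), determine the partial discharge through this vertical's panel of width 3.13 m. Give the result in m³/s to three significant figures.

v̄ = (1.300 + 1.007) / 2 = 1.154 m/s
q = v̄ × d × w = 1.154 × 1.00 × 3.13 = 3.610 m³/s

3.61 m³/s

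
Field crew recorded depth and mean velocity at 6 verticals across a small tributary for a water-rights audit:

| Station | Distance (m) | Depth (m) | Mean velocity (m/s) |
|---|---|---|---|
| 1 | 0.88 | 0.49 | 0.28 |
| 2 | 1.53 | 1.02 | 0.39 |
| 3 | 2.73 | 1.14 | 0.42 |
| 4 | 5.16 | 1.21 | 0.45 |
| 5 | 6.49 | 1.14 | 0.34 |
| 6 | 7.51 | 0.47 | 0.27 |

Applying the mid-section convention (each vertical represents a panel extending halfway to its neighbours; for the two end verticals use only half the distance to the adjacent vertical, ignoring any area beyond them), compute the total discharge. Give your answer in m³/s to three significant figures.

w_1 = (1.53 − 0.88)/2 = 0.325 m; q_1 = 0.28 × 0.49 × 0.325 = 0.04459 m³/s
w_2 = (2.73 − 0.88)/2 = 0.925 m; q_2 = 0.39 × 1.02 × 0.925 = 0.3680 m³/s
w_3 = (5.16 − 1.53)/2 = 1.815 m; q_3 = 0.42 × 1.14 × 1.815 = 0.8690 m³/s
w_4 = (6.49 − 2.73)/2 = 1.88 m; q_4 = 0.45 × 1.21 × 1.88 = 1.024 m³/s
w_5 = (7.51 − 5.16)/2 = 1.175 m; q_5 = 0.34 × 1.14 × 1.175 = 0.4554 m³/s
w_6 = (7.51 − 6.49)/2 = 0.51 m; q_6 = 0.27 × 0.47 × 0.51 = 0.06472 m³/s
Q = Σ qᵢ = 2.825 m³/s

2.83 m³/s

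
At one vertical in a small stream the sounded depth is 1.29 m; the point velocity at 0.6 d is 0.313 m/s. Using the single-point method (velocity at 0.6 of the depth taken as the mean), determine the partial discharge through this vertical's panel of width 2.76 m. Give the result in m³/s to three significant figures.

1.11 m³/s

v̄ = v₀.₆ = 0.313 m/s
q = v̄ × d × w = 0.3130 × 1.29 × 2.76 = 1.114 m³/s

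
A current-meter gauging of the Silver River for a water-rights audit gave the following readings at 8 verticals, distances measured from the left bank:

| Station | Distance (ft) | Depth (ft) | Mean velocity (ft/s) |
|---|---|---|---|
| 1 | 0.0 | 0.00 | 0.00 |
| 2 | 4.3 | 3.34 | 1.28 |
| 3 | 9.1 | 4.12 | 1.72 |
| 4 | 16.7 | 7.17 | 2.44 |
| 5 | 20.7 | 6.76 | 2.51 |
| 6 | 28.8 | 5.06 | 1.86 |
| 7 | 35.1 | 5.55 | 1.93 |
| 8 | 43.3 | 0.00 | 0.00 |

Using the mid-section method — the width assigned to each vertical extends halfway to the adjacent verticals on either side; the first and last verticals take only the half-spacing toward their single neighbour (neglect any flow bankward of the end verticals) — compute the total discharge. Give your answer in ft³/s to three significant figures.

413 ft³/s

w_2 = (9.1 − 0.0)/2 = 4.55 ft; q_2 = 1.28 × 3.34 × 4.55 = 19.45 ft³/s
w_3 = (16.7 − 4.3)/2 = 6.2 ft; q_3 = 1.72 × 4.12 × 6.2 = 43.94 ft³/s
w_4 = (20.7 − 9.1)/2 = 5.8 ft; q_4 = 2.44 × 7.17 × 5.8 = 101.5 ft³/s
w_5 = (28.8 − 16.7)/2 = 6.05 ft; q_5 = 2.51 × 6.76 × 6.05 = 102.7 ft³/s
w_6 = (35.1 − 20.7)/2 = 7.2 ft; q_6 = 1.86 × 5.06 × 7.2 = 67.76 ft³/s
w_7 = (43.3 − 28.8)/2 = 7.25 ft; q_7 = 1.93 × 5.55 × 7.25 = 77.66 ft³/s
Stations 1, 8 contribute zero (depth or velocity is 0).
Q = Σ qᵢ = 412.9 ft³/s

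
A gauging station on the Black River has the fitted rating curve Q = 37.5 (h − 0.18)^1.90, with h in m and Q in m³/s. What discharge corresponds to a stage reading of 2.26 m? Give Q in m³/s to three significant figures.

151 m³/s

Q = 37.5 × (2.26 − 0.18)^1.90 = 37.5 × 2.08^1.90 = 150.8 m³/s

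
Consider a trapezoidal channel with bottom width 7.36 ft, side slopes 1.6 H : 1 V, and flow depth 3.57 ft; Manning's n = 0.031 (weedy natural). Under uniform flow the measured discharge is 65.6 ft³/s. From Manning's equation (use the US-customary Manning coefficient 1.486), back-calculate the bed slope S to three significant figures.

A = (b + z·y)·y = (7.36 + 1.6×3.57)×3.57 = 46.67 ft²
P = b + 2y√(1+z²) = 7.36 + 2×3.57×√(1+1.6²) = 20.83 ft
R = A/P = 46.67/20.83 = 2.240 ft
S = (Q·n / (1.486·A·R^(2/3)))² = (65.6×0.031 / (1.486×46.67×1.712))² = 0.0002934

0.000293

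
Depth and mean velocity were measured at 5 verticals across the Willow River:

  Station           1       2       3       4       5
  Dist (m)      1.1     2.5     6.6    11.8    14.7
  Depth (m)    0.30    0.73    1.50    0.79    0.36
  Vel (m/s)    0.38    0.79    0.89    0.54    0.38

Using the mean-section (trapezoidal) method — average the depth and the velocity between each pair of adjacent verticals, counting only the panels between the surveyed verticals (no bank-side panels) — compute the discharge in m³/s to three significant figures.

Panel 1-2: Δb = 1.4 m, d̄ = (0.30+0.73)/2 = 0.515, v̄ = (0.38+0.79)/2 = 0.585 → q = 1.4×0.515×0.585 = 0.4218 m³/s
Panel 2-3: Δb = 4.1 m, d̄ = (0.73+1.50)/2 = 1.115, v̄ = (0.79+0.89)/2 = 0.84 → q = 4.1×1.115×0.84 = 3.840 m³/s
Panel 3-4: Δb = 5.2 m, d̄ = (1.50+0.79)/2 = 1.145, v̄ = (0.89+0.54)/2 = 0.715 → q = 5.2×1.145×0.715 = 4.257 m³/s
Panel 4-5: Δb = 2.9 m, d̄ = (0.79+0.36)/2 = 0.575, v̄ = (0.54+0.38)/2 = 0.46 → q = 2.9×0.575×0.46 = 0.7671 m³/s
Q = Σ q = 9.286 m³/s

9.29 m³/s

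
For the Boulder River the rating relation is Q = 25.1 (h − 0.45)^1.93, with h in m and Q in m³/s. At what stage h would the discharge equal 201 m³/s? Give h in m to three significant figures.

h − h₀ = (Q/C)^(1/b) = (201/25.1)^(1/1.93) = 2.939 m
h = 0.45 + 2.939 = 3.389 m

3.39 m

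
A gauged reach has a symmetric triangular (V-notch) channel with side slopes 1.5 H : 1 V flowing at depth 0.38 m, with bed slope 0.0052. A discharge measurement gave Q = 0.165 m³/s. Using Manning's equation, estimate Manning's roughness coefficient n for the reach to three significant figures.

0.0277

A = z·y² = 1.5×0.38² = 0.2166 m²
P = 2y√(1+z²) = 2×0.38×√(1+1.5²) = 1.370 m
R = A/P = 0.2166/1.370 = 0.1581 m
n = (1/Q)·A·R^(2/3)·S^(1/2) = (1/0.165) × 0.2166 × 0.2924 × 0.07211 = 0.02768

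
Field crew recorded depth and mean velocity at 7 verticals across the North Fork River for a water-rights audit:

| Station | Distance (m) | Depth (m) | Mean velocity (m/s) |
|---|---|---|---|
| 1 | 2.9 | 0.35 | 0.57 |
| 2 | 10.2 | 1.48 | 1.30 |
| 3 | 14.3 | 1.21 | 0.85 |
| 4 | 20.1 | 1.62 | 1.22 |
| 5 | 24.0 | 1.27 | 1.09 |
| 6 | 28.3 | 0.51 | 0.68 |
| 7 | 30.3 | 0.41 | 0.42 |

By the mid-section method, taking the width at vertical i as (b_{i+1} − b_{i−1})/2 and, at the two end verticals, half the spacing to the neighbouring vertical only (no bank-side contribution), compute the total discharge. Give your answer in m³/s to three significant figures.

33.3 m³/s

w_1 = (10.2 − 2.9)/2 = 3.65 m; q_1 = 0.57 × 0.35 × 3.65 = 0.7282 m³/s
w_2 = (14.3 − 2.9)/2 = 5.7 m; q_2 = 1.30 × 1.48 × 5.7 = 10.97 m³/s
w_3 = (20.1 − 10.2)/2 = 4.95 m; q_3 = 0.85 × 1.21 × 4.95 = 5.091 m³/s
w_4 = (24.0 − 14.3)/2 = 4.85 m; q_4 = 1.22 × 1.62 × 4.85 = 9.586 m³/s
w_5 = (28.3 − 20.1)/2 = 4.1 m; q_5 = 1.09 × 1.27 × 4.1 = 5.676 m³/s
w_6 = (30.3 − 24.0)/2 = 3.15 m; q_6 = 0.68 × 0.51 × 3.15 = 1.092 m³/s
w_7 = (30.3 − 28.3)/2 = 1 m; q_7 = 0.42 × 0.41 × 1 = 0.1722 m³/s
Q = Σ qᵢ = 33.31 m³/s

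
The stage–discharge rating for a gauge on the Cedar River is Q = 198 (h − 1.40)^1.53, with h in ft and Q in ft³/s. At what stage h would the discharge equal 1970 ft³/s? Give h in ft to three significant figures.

h − h₀ = (Q/C)^(1/b) = (1970/198)^(1/1.53) = 4.489 ft
h = 1.40 + 4.489 = 5.889 ft

5.89 ft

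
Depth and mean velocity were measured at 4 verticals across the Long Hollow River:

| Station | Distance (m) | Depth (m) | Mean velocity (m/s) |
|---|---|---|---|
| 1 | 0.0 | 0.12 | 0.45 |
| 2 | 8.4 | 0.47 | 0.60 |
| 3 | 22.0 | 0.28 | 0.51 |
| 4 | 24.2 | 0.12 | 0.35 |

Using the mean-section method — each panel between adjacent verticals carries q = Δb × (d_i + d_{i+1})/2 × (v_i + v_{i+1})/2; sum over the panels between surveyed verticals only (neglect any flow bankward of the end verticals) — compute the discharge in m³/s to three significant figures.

4.32 m³/s

Panel 1-2: Δb = 8.4 m, d̄ = (0.12+0.47)/2 = 0.295, v̄ = (0.45+0.60)/2 = 0.525 → q = 8.4×0.295×0.525 = 1.301 m³/s
Panel 2-3: Δb = 13.6 m, d̄ = (0.47+0.28)/2 = 0.375, v̄ = (0.60+0.51)/2 = 0.555 → q = 13.6×0.375×0.555 = 2.831 m³/s
Panel 3-4: Δb = 2.2 m, d̄ = (0.28+0.12)/2 = 0.2, v̄ = (0.51+0.35)/2 = 0.43 → q = 2.2×0.2×0.43 = 0.1892 m³/s
Q = Σ q = 4.321 m³/s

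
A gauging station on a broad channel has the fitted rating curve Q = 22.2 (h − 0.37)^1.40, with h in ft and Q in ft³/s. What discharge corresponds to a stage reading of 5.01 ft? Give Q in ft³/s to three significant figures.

Q = 22.2 × (5.01 − 0.37)^1.40 = 22.2 × 4.64^1.40 = 190.3 ft³/s

190 ft³/s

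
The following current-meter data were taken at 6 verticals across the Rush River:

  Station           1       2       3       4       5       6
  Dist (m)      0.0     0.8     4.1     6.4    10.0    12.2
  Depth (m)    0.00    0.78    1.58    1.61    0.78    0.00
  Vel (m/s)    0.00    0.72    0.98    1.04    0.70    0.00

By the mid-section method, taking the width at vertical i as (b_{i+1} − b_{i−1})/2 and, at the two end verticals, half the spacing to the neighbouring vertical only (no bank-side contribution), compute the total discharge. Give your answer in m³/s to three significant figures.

w_2 = (4.1 − 0.0)/2 = 2.05 m; q_2 = 0.72 × 0.78 × 2.05 = 1.151 m³/s
w_3 = (6.4 − 0.8)/2 = 2.8 m; q_3 = 0.98 × 1.58 × 2.8 = 4.336 m³/s
w_4 = (10.0 − 4.1)/2 = 2.95 m; q_4 = 1.04 × 1.61 × 2.95 = 4.939 m³/s
w_5 = (12.2 − 6.4)/2 = 2.9 m; q_5 = 0.70 × 0.78 × 2.9 = 1.583 m³/s
Stations 1, 6 contribute zero (depth or velocity is 0).
Q = Σ qᵢ = 12.01 m³/s

12.0 m³/s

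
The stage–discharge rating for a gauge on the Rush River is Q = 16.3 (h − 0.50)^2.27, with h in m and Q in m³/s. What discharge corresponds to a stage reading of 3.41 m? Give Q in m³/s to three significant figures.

184 m³/s

Q = 16.3 × (3.41 − 0.50)^2.27 = 16.3 × 2.91^2.27 = 184.2 m³/s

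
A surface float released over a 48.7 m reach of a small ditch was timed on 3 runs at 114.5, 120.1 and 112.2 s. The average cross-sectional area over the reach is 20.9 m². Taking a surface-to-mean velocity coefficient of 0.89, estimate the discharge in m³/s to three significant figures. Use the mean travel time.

7.84 m³/s

t̄ = (114.5 + 120.1 + 112.2) / 3 = 115.6 s
v_surface = L / t̄ = 48.7 / 115.6 = 0.4213 m/s
v_mean = 0.89 × 0.4213 = 0.3749 m/s
Q = A × v_mean = 20.9 × 0.3749 = 7.836 m³/s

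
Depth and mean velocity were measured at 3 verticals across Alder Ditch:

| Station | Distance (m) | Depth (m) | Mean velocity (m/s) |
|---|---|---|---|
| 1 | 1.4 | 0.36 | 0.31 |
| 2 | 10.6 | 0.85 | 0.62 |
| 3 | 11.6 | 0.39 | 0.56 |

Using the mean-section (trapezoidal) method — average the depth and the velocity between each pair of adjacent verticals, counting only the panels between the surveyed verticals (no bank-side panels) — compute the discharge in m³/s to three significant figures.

2.95 m³/s

Panel 1-2: Δb = 9.2 m, d̄ = (0.36+0.85)/2 = 0.605, v̄ = (0.31+0.62)/2 = 0.465 → q = 9.2×0.605×0.465 = 2.588 m³/s
Panel 2-3: Δb = 1 m, d̄ = (0.85+0.39)/2 = 0.62, v̄ = (0.62+0.56)/2 = 0.59 → q = 1×0.62×0.59 = 0.3658 m³/s
Q = Σ q = 2.954 m³/s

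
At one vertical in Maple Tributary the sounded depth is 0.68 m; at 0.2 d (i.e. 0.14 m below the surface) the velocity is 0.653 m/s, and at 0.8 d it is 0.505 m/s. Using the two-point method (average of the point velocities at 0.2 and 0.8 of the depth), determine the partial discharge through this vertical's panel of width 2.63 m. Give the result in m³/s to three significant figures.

1.04 m³/s

v̄ = (0.653 + 0.505) / 2 = 0.5790 m/s
q = v̄ × d × w = 0.5790 × 0.68 × 2.63 = 1.035 m³/s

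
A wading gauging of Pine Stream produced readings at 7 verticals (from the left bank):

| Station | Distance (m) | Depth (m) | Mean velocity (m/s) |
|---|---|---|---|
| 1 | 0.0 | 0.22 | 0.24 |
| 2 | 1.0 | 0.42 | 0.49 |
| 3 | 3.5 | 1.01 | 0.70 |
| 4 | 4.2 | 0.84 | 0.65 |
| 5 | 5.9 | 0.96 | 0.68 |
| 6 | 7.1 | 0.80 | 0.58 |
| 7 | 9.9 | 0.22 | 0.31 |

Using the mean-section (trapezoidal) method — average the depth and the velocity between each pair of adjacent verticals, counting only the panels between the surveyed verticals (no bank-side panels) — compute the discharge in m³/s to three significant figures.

3.94 m³/s

Panel 1-2: Δb = 1 m, d̄ = (0.22+0.42)/2 = 0.32, v̄ = (0.24+0.49)/2 = 0.365 → q = 1×0.32×0.365 = 0.1168 m³/s
Panel 2-3: Δb = 2.5 m, d̄ = (0.42+1.01)/2 = 0.715, v̄ = (0.49+0.70)/2 = 0.595 → q = 2.5×0.715×0.595 = 1.064 m³/s
Panel 3-4: Δb = 0.7 m, d̄ = (1.01+0.84)/2 = 0.925, v̄ = (0.70+0.65)/2 = 0.675 → q = 0.7×0.925×0.675 = 0.4371 m³/s
Panel 4-5: Δb = 1.7 m, d̄ = (0.84+0.96)/2 = 0.9, v̄ = (0.65+0.68)/2 = 0.665 → q = 1.7×0.9×0.665 = 1.017 m³/s
Panel 5-6: Δb = 1.2 m, d̄ = (0.96+0.80)/2 = 0.88, v̄ = (0.68+0.58)/2 = 0.63 → q = 1.2×0.88×0.63 = 0.6653 m³/s
Panel 6-7: Δb = 2.8 m, d̄ = (0.80+0.22)/2 = 0.51, v̄ = (0.58+0.31)/2 = 0.445 → q = 2.8×0.51×0.445 = 0.6355 m³/s
Q = Σ q = 3.936 m³/s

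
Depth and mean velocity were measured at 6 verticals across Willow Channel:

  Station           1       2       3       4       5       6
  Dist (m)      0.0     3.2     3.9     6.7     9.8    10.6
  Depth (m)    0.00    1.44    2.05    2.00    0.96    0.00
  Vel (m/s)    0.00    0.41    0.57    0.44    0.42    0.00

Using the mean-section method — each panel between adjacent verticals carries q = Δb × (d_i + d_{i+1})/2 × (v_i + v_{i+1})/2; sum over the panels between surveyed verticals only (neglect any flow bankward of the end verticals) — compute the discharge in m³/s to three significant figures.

Panel 1-2: Δb = 3.2 m, d̄ = (0.00+1.44)/2 = 0.72, v̄ = (0.00+0.41)/2 = 0.205 → q = 3.2×0.72×0.205 = 0.4723 m³/s
Panel 2-3: Δb = 0.7 m, d̄ = (1.44+2.05)/2 = 1.745, v̄ = (0.41+0.57)/2 = 0.49 → q = 0.7×1.745×0.49 = 0.5985 m³/s
Panel 3-4: Δb = 2.8 m, d̄ = (2.05+2.00)/2 = 2.025, v̄ = (0.57+0.44)/2 = 0.505 → q = 2.8×2.025×0.505 = 2.863 m³/s
Panel 4-5: Δb = 3.1 m, d̄ = (2.00+0.96)/2 = 1.48, v̄ = (0.44+0.42)/2 = 0.43 → q = 3.1×1.48×0.43 = 1.973 m³/s
Panel 5-6: Δb = 0.8 m, d̄ = (0.96+0.00)/2 = 0.48, v̄ = (0.42+0.00)/2 = 0.21 → q = 0.8×0.48×0.21 = 0.08064 m³/s
Q = Σ q = 5.988 m³/s

5.99 m³/s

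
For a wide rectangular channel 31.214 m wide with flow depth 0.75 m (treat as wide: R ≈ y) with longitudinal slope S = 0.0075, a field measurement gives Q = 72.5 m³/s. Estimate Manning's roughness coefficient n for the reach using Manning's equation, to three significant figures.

0.0231

A = b·y = 31.214 × 0.75 = 23.41 m²
Wide channel: R ≈ y = 0.75 m
n = (1/Q)·A·R^(2/3)·S^(1/2) = (1/72.5) × 23.41 × 0.8255 × 0.08660 = 0.02308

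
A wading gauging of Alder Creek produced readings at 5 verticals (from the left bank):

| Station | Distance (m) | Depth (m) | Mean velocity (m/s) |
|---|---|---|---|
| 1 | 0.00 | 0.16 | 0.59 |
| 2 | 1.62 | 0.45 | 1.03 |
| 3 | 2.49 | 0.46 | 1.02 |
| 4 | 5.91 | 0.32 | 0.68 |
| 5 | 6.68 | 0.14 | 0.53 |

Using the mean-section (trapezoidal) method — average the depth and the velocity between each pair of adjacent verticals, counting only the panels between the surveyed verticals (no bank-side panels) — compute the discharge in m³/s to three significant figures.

2.05 m³/s

Panel 1-2: Δb = 1.62 m, d̄ = (0.16+0.45)/2 = 0.305, v̄ = (0.59+1.03)/2 = 0.81 → q = 1.62×0.305×0.81 = 0.4002 m³/s
Panel 2-3: Δb = 0.87 m, d̄ = (0.45+0.46)/2 = 0.455, v̄ = (1.03+1.02)/2 = 1.025 → q = 0.87×0.455×1.025 = 0.4057 m³/s
Panel 3-4: Δb = 3.42 m, d̄ = (0.46+0.32)/2 = 0.39, v̄ = (1.02+0.68)/2 = 0.85 → q = 3.42×0.39×0.85 = 1.134 m³/s
Panel 4-5: Δb = 0.77 m, d̄ = (0.32+0.14)/2 = 0.23, v̄ = (0.68+0.53)/2 = 0.605 → q = 0.77×0.23×0.605 = 0.1071 m³/s
Q = Σ q = 2.047 m³/s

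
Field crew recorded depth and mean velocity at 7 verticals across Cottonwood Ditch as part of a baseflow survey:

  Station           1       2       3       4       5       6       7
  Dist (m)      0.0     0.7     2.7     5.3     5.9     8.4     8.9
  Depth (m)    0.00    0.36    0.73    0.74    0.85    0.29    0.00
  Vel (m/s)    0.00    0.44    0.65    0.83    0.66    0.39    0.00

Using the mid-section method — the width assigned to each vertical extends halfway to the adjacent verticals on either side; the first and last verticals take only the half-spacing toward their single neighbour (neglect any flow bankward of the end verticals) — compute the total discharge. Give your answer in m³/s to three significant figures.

3.33 m³/s

w_2 = (2.7 − 0.0)/2 = 1.35 m; q_2 = 0.44 × 0.36 × 1.35 = 0.2138 m³/s
w_3 = (5.3 − 0.7)/2 = 2.3 m; q_3 = 0.65 × 0.73 × 2.3 = 1.091 m³/s
w_4 = (5.9 − 2.7)/2 = 1.6 m; q_4 = 0.83 × 0.74 × 1.6 = 0.9827 m³/s
w_5 = (8.4 − 5.3)/2 = 1.55 m; q_5 = 0.66 × 0.85 × 1.55 = 0.8696 m³/s
w_6 = (8.9 − 5.9)/2 = 1.5 m; q_6 = 0.39 × 0.29 × 1.5 = 0.1697 m³/s
Stations 1, 7 contribute zero (depth or velocity is 0).
Q = Σ qᵢ = 3.327 m³/s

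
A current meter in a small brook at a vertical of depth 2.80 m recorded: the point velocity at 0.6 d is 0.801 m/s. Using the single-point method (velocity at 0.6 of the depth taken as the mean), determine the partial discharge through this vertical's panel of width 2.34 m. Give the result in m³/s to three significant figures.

5.25 m³/s

v̄ = v₀.₆ = 0.801 m/s
q = v̄ × d × w = 0.8010 × 2.80 × 2.34 = 5.248 m³/s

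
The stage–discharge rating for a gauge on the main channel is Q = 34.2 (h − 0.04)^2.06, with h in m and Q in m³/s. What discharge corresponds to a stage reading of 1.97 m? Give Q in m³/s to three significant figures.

133 m³/s

Q = 34.2 × (1.97 − 0.04)^2.06 = 34.2 × 1.93^2.06 = 132.5 m³/s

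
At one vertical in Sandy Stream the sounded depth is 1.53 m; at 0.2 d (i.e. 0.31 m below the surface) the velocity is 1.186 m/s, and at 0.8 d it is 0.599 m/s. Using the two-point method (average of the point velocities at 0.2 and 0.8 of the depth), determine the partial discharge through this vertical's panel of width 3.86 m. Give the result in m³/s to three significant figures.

v̄ = (1.186 + 0.599) / 2 = 0.8925 m/s
q = v̄ × d × w = 0.8925 × 1.53 × 3.86 = 5.271 m³/s

5.27 m³/s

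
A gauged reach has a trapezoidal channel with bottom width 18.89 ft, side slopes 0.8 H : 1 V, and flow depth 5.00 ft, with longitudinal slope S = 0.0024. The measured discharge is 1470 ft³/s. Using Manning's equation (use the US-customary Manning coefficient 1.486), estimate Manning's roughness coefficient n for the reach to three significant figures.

0.0133

A = (b + z·y)·y = (18.89 + 0.8×5.00)×5.00 = 114.5 ft²
P = b + 2y√(1+z²) = 18.89 + 2×5.00×√(1+0.8²) = 31.70 ft
R = A/P = 114.5/31.70 = 3.611 ft
n = (1.486/Q)·A·R^(2/3)·S^(1/2) = (1.486/1470) × 114.5 × 2.354 × 0.04899 = 0.01334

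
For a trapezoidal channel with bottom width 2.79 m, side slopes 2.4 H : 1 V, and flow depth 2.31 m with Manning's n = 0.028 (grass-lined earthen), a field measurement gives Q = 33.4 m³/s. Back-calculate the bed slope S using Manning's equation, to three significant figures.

A = (b + z·y)·y = (2.79 + 2.4×2.31)×2.31 = 19.25 m²
P = b + 2y√(1+z²) = 2.79 + 2×2.31×√(1+2.4²) = 14.80 m
R = A/P = 19.25/14.80 = 1.301 m
S = (Q·n / (1·A·R^(2/3)))² = (33.4×0.028 / (1×19.25×1.192))² = 0.001662

0.00166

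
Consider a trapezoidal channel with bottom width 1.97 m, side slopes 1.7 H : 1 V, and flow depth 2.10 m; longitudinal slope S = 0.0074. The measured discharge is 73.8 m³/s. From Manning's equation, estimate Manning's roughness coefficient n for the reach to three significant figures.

A = (b + z·y)·y = (1.97 + 1.7×2.10)×2.10 = 11.63 m²
P = b + 2y√(1+z²) = 1.97 + 2×2.10×√(1+1.7²) = 10.25 m
R = A/P = 11.63/10.25 = 1.135 m
n = (1/Q)·A·R^(2/3)·S^(1/2) = (1/73.8) × 11.63 × 1.088 × 0.08602 = 0.01475

0.0148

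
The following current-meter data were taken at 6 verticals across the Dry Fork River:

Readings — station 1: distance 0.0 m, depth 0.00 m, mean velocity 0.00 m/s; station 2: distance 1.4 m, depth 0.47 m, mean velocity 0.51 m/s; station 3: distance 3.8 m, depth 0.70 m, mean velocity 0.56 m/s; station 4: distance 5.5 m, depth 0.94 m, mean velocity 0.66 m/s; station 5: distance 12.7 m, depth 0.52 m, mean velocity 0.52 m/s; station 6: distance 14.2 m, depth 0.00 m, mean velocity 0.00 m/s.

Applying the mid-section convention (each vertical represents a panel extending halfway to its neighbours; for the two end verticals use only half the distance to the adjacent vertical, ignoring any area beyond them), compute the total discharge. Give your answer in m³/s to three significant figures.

5.20 m³/s

w_2 = (3.8 − 0.0)/2 = 1.9 m; q_2 = 0.51 × 0.47 × 1.9 = 0.4554 m³/s
w_3 = (5.5 − 1.4)/2 = 2.05 m; q_3 = 0.56 × 0.70 × 2.05 = 0.8036 m³/s
w_4 = (12.7 − 3.8)/2 = 4.45 m; q_4 = 0.66 × 0.94 × 4.45 = 2.761 m³/s
w_5 = (14.2 − 5.5)/2 = 4.35 m; q_5 = 0.52 × 0.52 × 4.35 = 1.176 m³/s
Stations 1, 6 contribute zero (depth or velocity is 0).
Q = Σ qᵢ = 5.196 m³/s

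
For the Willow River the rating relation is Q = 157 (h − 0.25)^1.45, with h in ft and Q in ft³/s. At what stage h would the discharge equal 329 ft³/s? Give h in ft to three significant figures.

1.92 ft

h − h₀ = (Q/C)^(1/b) = (329/157)^(1/1.45) = 1.666 ft
h = 0.25 + 1.666 = 1.916 ft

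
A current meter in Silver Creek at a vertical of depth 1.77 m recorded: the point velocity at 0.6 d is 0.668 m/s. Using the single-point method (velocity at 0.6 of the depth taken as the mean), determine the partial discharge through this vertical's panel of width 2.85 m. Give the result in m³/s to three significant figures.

3.37 m³/s

v̄ = v₀.₆ = 0.668 m/s
q = v̄ × d × w = 0.6680 × 1.77 × 2.85 = 3.370 m³/s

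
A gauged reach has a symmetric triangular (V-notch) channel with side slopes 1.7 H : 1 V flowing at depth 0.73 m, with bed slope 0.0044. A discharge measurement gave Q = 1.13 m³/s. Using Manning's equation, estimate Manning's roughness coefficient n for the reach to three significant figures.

0.0246

A = z·y² = 1.7×0.73² = 0.9059 m²
P = 2y√(1+z²) = 2×0.73×√(1+1.7²) = 2.880 m
R = A/P = 0.9059/2.880 = 0.3146 m
n = (1/Q)·A·R^(2/3)·S^(1/2) = (1/1.13) × 0.9059 × 0.4626 × 0.06633 = 0.02460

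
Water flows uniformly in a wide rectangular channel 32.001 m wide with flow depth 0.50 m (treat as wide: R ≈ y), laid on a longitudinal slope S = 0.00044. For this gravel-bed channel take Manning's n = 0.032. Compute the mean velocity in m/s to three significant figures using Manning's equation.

0.413 m/s

A = b·y = 32.001 × 0.50 = 16.00 m²
Wide channel: R ≈ y = 0.50 m
Q = (1/n)·A·R^(2/3)·S^(1/2) = (1/0.032) × 16.00 × 0.5000^(2/3) × 0.00044^(1/2) = 6.607 m³/s
V = Q/A = 6.607/16.00 = 0.4129 m/s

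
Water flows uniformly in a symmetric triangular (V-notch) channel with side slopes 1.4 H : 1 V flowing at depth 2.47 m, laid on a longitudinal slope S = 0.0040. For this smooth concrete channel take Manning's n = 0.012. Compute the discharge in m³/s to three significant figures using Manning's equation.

A = z·y² = 1.4×2.47² = 8.541 m²
P = 2y√(1+z²) = 2×2.47×√(1+1.4²) = 8.499 m
R = A/P = 8.541/8.499 = 1.005 m
Q = (1/n)·A·R^(2/3)·S^(1/2) = (1/0.012) × 8.541 × 1.005^(2/3) × 0.0040^(1/2) = 45.17 m³/s

45.2 m³/s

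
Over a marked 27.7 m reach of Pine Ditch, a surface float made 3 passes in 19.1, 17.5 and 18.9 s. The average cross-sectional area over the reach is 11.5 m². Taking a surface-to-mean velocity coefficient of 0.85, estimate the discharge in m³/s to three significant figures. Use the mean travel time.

t̄ = (19.1 + 17.5 + 18.9) / 3 = 18.5 s
v_surface = L / t̄ = 27.7 / 18.5 = 1.497 m/s
v_mean = 0.85 × 1.497 = 1.273 m/s
Q = A × v_mean = 11.5 × 1.273 = 14.64 m³/s

14.6 m³/s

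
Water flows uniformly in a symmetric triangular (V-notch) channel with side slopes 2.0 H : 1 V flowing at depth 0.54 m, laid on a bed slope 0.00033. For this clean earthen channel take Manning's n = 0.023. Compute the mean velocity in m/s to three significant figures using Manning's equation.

A = z·y² = 2.0×0.54² = 0.5832 m²
P = 2y√(1+z²) = 2×0.54×√(1+2.0²) = 2.415 m
R = A/P = 0.5832/2.415 = 0.2415 m
Q = (1/n)·A·R^(2/3)·S^(1/2) = (1/0.023) × 0.5832 × 0.2415^(2/3) × 0.00033^(1/2) = 0.1786 m³/s
V = Q/A = 0.1786/0.5832 = 0.3063 m/s

0.306 m/s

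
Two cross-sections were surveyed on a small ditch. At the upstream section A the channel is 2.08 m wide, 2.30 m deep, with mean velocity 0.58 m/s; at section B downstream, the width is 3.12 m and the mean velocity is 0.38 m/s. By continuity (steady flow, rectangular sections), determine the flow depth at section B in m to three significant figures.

2.34 m

Q = A₁V₁ = (2.08×2.30) × 0.58 = 2.775 m³/s
d₂ = Q/(b₂ V₂) = 2.775/(3.12×0.38) = 2.340 m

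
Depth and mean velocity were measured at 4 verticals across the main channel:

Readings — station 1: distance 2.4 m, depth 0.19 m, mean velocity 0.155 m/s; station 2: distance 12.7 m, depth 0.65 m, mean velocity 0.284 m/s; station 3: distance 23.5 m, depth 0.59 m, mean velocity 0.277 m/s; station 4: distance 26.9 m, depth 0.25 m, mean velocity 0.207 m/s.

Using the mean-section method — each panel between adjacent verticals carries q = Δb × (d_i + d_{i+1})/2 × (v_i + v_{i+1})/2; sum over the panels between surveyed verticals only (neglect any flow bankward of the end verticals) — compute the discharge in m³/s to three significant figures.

3.17 m³/s

Panel 1-2: Δb = 10.3 m, d̄ = (0.19+0.65)/2 = 0.42, v̄ = (0.155+0.284)/2 = 0.2195 → q = 10.3×0.42×0.2195 = 0.9496 m³/s
Panel 2-3: Δb = 10.8 m, d̄ = (0.65+0.59)/2 = 0.62, v̄ = (0.284+0.277)/2 = 0.2805 → q = 10.8×0.62×0.2805 = 1.878 m³/s
Panel 3-4: Δb = 3.4 m, d̄ = (0.59+0.25)/2 = 0.42, v̄ = (0.277+0.207)/2 = 0.242 → q = 3.4×0.42×0.242 = 0.3456 m³/s
Q = Σ q = 3.173 m³/s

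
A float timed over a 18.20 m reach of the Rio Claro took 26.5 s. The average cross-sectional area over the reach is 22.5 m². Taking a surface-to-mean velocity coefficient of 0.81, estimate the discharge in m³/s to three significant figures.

v_surface = L / t̄ = 18.20 / 26.5 = 0.6868 m/s
v_mean = 0.81 × 0.6868 = 0.5563 m/s
Q = A × v_mean = 22.5 × 0.5563 = 12.52 m³/s

12.5 m³/s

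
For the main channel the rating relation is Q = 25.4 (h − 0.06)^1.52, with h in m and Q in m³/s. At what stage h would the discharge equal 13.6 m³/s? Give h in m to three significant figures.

0.723 m

h − h₀ = (Q/C)^(1/b) = (13.6/25.4)^(1/1.52) = 0.6630 m
h = 0.06 + 0.6630 = 0.7230 m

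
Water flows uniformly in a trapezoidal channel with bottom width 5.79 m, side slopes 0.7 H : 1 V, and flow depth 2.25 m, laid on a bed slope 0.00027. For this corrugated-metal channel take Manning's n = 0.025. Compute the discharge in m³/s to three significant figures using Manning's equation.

14.1 m³/s

A = (b + z·y)·y = (5.79 + 0.7×2.25)×2.25 = 16.57 m²
P = b + 2y√(1+z²) = 5.79 + 2×2.25×√(1+0.7²) = 11.28 m
R = A/P = 16.57/11.28 = 1.469 m
Q = (1/n)·A·R^(2/3)·S^(1/2) = (1/0.025) × 16.57 × 1.469^(2/3) × 0.00027^(1/2) = 14.07 m³/s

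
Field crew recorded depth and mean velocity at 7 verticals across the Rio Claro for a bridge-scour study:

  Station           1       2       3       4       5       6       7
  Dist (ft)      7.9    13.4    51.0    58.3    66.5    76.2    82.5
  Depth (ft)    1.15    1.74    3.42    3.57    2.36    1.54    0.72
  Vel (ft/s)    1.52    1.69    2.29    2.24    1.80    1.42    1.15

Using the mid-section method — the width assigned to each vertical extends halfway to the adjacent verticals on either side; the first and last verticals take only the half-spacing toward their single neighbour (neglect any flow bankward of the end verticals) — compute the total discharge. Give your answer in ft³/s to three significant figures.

364 ft³/s

w_1 = (13.4 − 7.9)/2 = 2.75 ft; q_1 = 1.52 × 1.15 × 2.75 = 4.807 ft³/s
w_2 = (51.0 − 7.9)/2 = 21.55 ft; q_2 = 1.69 × 1.74 × 21.55 = 63.37 ft³/s
w_3 = (58.3 − 13.4)/2 = 22.45 ft; q_3 = 2.29 × 3.42 × 22.45 = 175.8 ft³/s
w_4 = (66.5 − 51.0)/2 = 7.75 ft; q_4 = 2.24 × 3.57 × 7.75 = 61.98 ft³/s
w_5 = (76.2 − 58.3)/2 = 8.95 ft; q_5 = 1.80 × 2.36 × 8.95 = 38.02 ft³/s
w_6 = (82.5 − 66.5)/2 = 8 ft; q_6 = 1.42 × 1.54 × 8 = 17.49 ft³/s
w_7 = (82.5 − 76.2)/2 = 3.15 ft; q_7 = 1.15 × 0.72 × 3.15 = 2.608 ft³/s
Q = Σ qᵢ = 364.1 ft³/s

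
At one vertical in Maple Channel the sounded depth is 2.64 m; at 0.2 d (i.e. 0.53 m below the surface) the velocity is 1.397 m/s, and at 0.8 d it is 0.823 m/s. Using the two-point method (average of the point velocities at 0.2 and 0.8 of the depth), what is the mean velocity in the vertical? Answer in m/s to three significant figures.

1.11 m/s

v̄ = (1.397 + 0.823) / 2 = 1.110 m/s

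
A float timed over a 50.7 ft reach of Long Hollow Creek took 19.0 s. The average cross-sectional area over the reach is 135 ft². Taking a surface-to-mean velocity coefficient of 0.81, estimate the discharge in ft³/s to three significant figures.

v_surface = L / t̄ = 50.7 / 19 = 2.668 ft/s
v_mean = 0.81 × 2.668 = 2.161 ft/s
Q = A × v_mean = 135 × 2.161 = 291.8 ft³/s

292 ft³/s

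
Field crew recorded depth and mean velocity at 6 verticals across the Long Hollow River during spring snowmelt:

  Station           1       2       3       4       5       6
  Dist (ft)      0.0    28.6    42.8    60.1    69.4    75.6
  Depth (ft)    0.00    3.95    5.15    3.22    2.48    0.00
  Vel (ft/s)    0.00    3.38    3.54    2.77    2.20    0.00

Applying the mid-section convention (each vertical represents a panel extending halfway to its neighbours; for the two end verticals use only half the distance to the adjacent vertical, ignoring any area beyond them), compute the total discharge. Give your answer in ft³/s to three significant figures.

w_2 = (42.8 − 0.0)/2 = 21.4 ft; q_2 = 3.38 × 3.95 × 21.4 = 285.7 ft³/s
w_3 = (60.1 − 28.6)/2 = 15.75 ft; q_3 = 3.54 × 5.15 × 15.75 = 287.1 ft³/s
w_4 = (69.4 − 42.8)/2 = 13.3 ft; q_4 = 2.77 × 3.22 × 13.3 = 118.6 ft³/s
w_5 = (75.6 − 60.1)/2 = 7.75 ft; q_5 = 2.20 × 2.48 × 7.75 = 42.28 ft³/s
Stations 1, 6 contribute zero (depth or velocity is 0).
Q = Σ qᵢ = 733.8 ft³/s

734 ft³/s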